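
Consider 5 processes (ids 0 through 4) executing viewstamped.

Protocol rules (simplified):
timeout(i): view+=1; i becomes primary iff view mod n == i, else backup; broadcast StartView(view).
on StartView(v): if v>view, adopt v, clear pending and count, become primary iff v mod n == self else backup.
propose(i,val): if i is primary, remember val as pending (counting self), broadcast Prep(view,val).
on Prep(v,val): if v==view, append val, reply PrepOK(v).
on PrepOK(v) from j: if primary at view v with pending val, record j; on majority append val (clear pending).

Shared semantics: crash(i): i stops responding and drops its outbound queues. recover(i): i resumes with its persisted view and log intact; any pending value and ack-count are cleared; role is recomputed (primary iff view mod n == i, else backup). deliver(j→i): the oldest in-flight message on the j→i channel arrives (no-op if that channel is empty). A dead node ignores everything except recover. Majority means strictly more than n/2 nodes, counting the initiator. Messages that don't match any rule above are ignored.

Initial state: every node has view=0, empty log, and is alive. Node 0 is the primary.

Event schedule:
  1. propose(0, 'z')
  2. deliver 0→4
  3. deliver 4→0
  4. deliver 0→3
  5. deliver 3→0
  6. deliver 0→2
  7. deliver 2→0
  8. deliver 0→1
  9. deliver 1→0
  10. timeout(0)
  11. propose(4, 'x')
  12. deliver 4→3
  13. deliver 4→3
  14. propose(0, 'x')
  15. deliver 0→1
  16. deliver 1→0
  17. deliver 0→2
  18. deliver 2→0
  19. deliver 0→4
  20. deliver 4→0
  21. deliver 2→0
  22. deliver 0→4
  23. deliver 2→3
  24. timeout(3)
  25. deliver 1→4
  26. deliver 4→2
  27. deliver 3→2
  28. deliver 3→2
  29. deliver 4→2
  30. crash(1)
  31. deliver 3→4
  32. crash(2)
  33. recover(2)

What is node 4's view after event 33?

1. propose(0,'z'):  nop
2. deliver 0→4:  <4:back v0 z>
3. deliver 4→0:  nop
4. deliver 0→3:  <3:back v0 z>
5. deliver 3→0:  <0:prim v0 z>
6. deliver 0→2:  <2:back v0 z>
7. deliver 2→0:  nop
8. deliver 0→1:  <1:back v0 z>
9. deliver 1→0:  nop
10. timeout(0):  <0:back v1 z>
11. propose(4,'x'):  nop
12. deliver 4→3:  nop
13. deliver 4→3:  nop
14. propose(0,'x'):  nop
15. deliver 0→1:  <1:prim v1 z>
16. deliver 1→0:  nop
17. deliver 0→2:  <2:back v1 z>
18. deliver 2→0:  nop
19. deliver 0→4:  <4:back v1 z>
20. deliver 4→0:  nop
21. deliver 2→0:  nop
22. deliver 0→4:  nop
23. deliver 2→3:  nop
24. timeout(3):  <3:back v1 z>
25. deliver 1→4:  nop
26. deliver 4→2:  nop
27. deliver 3→2:  nop
28. deliver 3→2:  nop
29. deliver 4→2:  nop
30. crash(1):  <1:✗prim v1 z>
31. deliver 3→4:  nop
32. crash(2):  <2:✗back v1 z>
33. recover(2):  <2:back v1 z>

1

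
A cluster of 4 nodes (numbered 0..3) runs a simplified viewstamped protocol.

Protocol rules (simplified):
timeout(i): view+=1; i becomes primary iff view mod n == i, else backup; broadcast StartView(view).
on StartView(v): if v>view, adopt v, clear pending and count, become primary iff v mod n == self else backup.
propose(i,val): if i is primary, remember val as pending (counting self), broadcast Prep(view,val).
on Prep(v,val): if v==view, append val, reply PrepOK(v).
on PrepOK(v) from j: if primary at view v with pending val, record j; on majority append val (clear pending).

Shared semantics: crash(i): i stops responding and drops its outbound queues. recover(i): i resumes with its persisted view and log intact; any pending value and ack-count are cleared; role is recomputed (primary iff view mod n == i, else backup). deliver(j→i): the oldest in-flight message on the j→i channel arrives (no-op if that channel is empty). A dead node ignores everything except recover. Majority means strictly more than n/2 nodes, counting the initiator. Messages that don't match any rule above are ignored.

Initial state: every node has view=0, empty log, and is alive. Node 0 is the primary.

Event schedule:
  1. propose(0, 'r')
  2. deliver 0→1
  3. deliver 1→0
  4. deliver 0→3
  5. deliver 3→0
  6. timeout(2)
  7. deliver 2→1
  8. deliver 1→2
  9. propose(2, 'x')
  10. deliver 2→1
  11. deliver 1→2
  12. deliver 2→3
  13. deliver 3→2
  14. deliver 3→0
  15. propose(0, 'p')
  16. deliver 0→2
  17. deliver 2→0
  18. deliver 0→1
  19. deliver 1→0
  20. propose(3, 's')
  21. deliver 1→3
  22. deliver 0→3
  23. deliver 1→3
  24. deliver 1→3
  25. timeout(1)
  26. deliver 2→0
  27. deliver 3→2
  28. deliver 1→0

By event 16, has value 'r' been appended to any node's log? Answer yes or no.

yes

e1 propose(0,'r'): ·
e2 deliver 0→1: 1[back,v=0,r]
e3 deliver 1→0: ·
e4 deliver 0→3: 3[back,v=0,r]
e5 deliver 3→0: 0[prim,v=0,r]
e6 timeout(2): 2[back,v=1,-]
e7 deliver 2→1: 1[prim,v=1,r]
e8 deliver 1→2: ·
e9 propose(2,'x'): ·
e10 deliver 2→1: ·
e11 deliver 1→2: ·
e12 deliver 2→3: 3[back,v=1,r]
e13 deliver 3→2: ·
e14 deliver 3→0: ·
e15 propose(0,'p'): ·
e16 deliver 0→2: ·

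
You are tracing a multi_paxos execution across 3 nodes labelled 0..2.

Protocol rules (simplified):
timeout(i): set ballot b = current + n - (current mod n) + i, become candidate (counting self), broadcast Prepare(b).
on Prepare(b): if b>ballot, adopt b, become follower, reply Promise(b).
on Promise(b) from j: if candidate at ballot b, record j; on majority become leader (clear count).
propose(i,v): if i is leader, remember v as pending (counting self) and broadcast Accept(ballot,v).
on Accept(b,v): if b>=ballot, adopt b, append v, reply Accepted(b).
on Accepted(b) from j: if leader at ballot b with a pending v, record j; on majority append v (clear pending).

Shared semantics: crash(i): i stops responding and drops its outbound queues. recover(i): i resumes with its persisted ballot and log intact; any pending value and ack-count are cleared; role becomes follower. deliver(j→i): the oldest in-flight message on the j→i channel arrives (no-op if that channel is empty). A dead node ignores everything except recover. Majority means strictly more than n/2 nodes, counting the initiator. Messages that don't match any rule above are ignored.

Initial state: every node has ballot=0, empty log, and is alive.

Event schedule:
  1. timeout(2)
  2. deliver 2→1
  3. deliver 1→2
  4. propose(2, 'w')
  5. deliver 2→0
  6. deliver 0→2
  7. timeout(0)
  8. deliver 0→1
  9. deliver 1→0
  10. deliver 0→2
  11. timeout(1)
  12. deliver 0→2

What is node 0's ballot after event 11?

step 1 timeout(2): 2={cand,b=5,log=-}
step 2 deliver 2→1: 1={foll,b=5,log=-}
step 3 deliver 1→2: 2={lead,b=5,log=-}
step 4 propose(2,'w'): —
step 5 deliver 2→0: 0={foll,b=5,log=-}
step 6 deliver 0→2: —
step 7 timeout(0): 0={cand,b=6,log=-}
step 8 deliver 0→1: 1={foll,b=6,log=-}
step 9 deliver 1→0: 0={lead,b=6,log=-}
step 10 deliver 0→2: 2={foll,b=6,log=-}
step 11 timeout(1): 1={cand,b=10,log=-}

6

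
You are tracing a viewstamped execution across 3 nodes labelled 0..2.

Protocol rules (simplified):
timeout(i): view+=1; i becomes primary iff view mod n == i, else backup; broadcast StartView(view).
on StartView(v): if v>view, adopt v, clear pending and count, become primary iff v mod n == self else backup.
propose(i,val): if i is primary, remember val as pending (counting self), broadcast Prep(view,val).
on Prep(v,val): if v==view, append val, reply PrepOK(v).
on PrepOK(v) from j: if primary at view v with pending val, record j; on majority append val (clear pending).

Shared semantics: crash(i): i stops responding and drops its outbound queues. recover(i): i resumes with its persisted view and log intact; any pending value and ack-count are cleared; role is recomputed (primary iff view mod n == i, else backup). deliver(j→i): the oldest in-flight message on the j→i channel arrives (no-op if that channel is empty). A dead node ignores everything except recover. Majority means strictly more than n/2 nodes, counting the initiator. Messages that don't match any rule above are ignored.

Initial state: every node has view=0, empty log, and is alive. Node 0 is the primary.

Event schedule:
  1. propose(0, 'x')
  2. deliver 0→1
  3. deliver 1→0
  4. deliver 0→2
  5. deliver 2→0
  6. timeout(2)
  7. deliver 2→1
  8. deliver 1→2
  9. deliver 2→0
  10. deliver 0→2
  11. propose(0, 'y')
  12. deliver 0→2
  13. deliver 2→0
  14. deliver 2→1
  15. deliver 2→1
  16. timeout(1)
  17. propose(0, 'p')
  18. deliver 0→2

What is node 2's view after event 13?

1

[1] propose(0,'x') → ∅
[2] deliver 0→1 → N1(back v0 [x])
[3] deliver 1→0 → N0(prim v0 [x])
[4] deliver 0→2 → N2(back v0 [x])
[5] deliver 2→0 → ∅
[6] timeout(2) → N2(back v1 [x])
[7] deliver 2→1 → N1(prim v1 [x])
[8] deliver 1→2 → ∅
[9] deliver 2→0 → N0(back v1 [x])
[10] deliver 0→2 → ∅
[11] propose(0,'y') → ∅
[12] deliver 0→2 → ∅
[13] deliver 2→0 → ∅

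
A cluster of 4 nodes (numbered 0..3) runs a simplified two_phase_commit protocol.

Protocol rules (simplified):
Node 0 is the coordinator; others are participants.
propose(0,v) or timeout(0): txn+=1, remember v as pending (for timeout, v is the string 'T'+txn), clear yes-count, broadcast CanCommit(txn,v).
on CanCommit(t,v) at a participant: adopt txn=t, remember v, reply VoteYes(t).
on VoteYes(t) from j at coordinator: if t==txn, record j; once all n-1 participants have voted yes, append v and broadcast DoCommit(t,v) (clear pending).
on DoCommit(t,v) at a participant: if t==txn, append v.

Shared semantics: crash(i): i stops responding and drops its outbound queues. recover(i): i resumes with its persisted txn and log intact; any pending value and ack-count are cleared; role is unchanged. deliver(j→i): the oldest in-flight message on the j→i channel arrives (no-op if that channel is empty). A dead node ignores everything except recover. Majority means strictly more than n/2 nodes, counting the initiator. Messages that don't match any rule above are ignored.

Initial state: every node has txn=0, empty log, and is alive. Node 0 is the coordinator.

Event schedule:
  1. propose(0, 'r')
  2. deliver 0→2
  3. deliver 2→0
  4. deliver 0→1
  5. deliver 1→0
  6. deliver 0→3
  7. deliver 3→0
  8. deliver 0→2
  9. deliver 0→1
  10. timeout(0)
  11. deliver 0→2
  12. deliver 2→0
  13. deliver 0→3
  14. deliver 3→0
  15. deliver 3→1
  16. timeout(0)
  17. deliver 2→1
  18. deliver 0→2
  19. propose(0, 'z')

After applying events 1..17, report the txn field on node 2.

[1] propose(0,'r') → N0(coor t1 [-])
[2] deliver 0→2 → N2(part t1 [-])
[3] deliver 2→0 → ∅
[4] deliver 0→1 → N1(part t1 [-])
[5] deliver 1→0 → ∅
[6] deliver 0→3 → N3(part t1 [-])
[7] deliver 3→0 → N0(coor t1 [r])
[8] deliver 0→2 → N2(part t1 [r])
[9] deliver 0→1 → N1(part t1 [r])
[10] timeout(0) → N0(coor t2 [r])
[11] deliver 0→2 → N2(part t2 [r])
[12] deliver 2→0 → ∅
[13] deliver 0→3 → N3(part t1 [r])
[14] deliver 3→0 → ∅
[15] deliver 3→1 → ∅
[16] timeout(0) → N0(coor t3 [r])
[17] deliver 2→1 → ∅

2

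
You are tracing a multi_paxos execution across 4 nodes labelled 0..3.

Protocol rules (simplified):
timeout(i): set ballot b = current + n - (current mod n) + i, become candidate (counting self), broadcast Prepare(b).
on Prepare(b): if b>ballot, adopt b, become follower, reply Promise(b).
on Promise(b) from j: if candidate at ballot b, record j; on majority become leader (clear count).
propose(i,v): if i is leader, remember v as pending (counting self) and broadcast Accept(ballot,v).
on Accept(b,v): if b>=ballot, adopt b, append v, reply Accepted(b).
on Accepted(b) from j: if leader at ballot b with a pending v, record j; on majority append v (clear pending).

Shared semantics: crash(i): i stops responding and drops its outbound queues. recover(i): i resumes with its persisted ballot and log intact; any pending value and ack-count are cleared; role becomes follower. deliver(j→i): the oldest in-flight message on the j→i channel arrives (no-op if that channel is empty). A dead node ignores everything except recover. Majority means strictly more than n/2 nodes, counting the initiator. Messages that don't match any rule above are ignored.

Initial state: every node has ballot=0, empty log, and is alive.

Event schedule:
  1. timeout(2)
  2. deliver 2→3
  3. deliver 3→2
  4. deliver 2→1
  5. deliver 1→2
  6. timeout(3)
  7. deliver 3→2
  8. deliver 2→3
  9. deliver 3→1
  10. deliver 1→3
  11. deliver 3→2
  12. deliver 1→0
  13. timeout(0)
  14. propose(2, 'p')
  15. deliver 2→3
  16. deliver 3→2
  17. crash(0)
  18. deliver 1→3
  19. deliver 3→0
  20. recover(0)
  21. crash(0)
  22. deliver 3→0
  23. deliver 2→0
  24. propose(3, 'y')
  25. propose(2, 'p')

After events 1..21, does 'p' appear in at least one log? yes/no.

e1 timeout(2): 2[cand,b=6,-]
e2 deliver 2→3: 3[foll,b=6,-]
e3 deliver 3→2: ·
e4 deliver 2→1: 1[foll,b=6,-]
e5 deliver 1→2: 2[lead,b=6,-]
e6 timeout(3): 3[cand,b=11,-]
e7 deliver 3→2: 2[foll,b=11,-]
e8 deliver 2→3: ·
e9 deliver 3→1: 1[foll,b=11,-]
e10 deliver 1→3: 3[lead,b=11,-]
e11 deliver 3→2: ·
e12 deliver 1→0: ·
e13 timeout(0): 0[cand,b=4,-]
e14 propose(2,'p'): ·
e15 deliver 2→3: ·
e16 deliver 3→2: ·
e17 crash(0): 0[✗cand,b=4,-]
e18 deliver 1→3: ·
e19 deliver 3→0: ·
e20 recover(0): 0[foll,b=4,-]
e21 crash(0): 0[✗foll,b=4,-]

no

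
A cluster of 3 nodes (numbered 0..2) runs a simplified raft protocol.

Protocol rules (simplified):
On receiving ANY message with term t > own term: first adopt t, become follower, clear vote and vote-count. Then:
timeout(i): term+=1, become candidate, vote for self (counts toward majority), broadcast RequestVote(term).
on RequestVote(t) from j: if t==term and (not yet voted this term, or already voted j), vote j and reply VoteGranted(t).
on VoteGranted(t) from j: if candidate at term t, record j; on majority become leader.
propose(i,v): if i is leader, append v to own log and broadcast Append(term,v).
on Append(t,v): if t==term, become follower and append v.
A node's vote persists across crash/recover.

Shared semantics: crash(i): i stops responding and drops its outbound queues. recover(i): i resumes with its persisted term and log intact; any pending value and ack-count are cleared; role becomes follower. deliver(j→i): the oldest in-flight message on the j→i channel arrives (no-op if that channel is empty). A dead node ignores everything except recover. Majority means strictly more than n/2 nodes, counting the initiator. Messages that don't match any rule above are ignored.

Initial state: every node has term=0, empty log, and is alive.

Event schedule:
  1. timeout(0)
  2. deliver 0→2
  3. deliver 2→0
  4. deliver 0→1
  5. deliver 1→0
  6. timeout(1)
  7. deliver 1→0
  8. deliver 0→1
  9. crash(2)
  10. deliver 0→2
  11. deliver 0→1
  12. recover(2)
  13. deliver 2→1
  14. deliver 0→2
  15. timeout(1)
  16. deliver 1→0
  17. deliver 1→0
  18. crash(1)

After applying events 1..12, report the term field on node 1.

2

1. timeout(0):  <0:cand t1 ->
2. deliver 0→2:  <2:foll t1 ->
3. deliver 2→0:  <0:lead t1 ->
4. deliver 0→1:  <1:foll t1 ->
5. deliver 1→0:  nop
6. timeout(1):  <1:cand t2 ->
7. deliver 1→0:  <0:foll t2 ->
8. deliver 0→1:  <1:lead t2 ->
9. crash(2):  <2:✗foll t1 ->
10. deliver 0→2:  nop
11. deliver 0→1:  nop
12. recover(2):  <2:foll t1 ->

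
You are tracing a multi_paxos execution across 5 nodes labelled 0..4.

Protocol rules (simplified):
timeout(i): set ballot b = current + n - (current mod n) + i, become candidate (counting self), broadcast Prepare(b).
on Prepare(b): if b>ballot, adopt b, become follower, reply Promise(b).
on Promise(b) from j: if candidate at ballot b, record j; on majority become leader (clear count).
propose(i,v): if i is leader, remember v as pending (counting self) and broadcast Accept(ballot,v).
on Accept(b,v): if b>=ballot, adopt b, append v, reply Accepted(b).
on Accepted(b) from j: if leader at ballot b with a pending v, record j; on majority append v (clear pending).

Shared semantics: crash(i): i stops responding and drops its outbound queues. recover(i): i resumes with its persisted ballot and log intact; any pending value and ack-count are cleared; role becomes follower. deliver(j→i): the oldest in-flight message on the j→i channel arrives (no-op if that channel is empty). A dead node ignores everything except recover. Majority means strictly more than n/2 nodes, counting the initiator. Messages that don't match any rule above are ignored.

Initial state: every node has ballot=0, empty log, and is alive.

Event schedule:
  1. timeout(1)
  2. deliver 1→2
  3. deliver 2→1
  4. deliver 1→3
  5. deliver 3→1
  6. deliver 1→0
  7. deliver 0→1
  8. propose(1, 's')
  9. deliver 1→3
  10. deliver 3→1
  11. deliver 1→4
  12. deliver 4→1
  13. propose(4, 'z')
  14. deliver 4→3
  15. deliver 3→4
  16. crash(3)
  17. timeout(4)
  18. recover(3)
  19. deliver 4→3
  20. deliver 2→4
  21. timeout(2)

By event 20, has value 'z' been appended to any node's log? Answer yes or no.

no

e1 timeout(1): 1[cand,b=6,-]
e2 deliver 1→2: 2[foll,b=6,-]
e3 deliver 2→1: ·
e4 deliver 1→3: 3[foll,b=6,-]
e5 deliver 3→1: 1[lead,b=6,-]
e6 deliver 1→0: 0[foll,b=6,-]
e7 deliver 0→1: ·
e8 propose(1,'s'): ·
e9 deliver 1→3: 3[foll,b=6,s]
e10 deliver 3→1: ·
e11 deliver 1→4: 4[foll,b=6,-]
e12 deliver 4→1: ·
e13 propose(4,'z'): ·
e14 deliver 4→3: ·
e15 deliver 3→4: ·
e16 crash(3): 3[✗foll,b=6,s]
e17 timeout(4): 4[cand,b=14,-]
e18 recover(3): 3[foll,b=6,s]
e19 deliver 4→3: 3[foll,b=14,s]
e20 deliver 2→4: ·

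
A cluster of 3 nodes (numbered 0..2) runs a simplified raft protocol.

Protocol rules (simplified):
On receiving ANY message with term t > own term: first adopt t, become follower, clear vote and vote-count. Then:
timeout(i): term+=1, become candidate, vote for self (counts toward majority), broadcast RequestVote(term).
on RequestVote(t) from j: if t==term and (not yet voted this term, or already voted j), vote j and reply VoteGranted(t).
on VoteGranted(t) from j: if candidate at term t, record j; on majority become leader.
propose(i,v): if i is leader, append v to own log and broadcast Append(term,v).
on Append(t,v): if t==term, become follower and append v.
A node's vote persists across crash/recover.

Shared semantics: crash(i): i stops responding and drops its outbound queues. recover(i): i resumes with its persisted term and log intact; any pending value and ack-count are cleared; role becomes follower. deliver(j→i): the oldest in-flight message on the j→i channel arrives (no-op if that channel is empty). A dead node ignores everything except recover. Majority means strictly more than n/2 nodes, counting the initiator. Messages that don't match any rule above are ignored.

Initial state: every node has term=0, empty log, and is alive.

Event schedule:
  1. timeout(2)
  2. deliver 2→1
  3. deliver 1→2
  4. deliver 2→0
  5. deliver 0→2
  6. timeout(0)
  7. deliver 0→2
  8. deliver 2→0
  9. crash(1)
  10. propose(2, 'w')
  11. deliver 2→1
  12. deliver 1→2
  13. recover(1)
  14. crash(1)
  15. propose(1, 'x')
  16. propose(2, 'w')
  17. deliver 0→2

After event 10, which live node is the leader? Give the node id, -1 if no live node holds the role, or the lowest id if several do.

0

[1] timeout(2) → N2(cand t1 [-])
[2] deliver 2→1 → N1(foll t1 [-])
[3] deliver 1→2 → N2(lead t1 [-])
[4] deliver 2→0 → N0(foll t1 [-])
[5] deliver 0→2 → ∅
[6] timeout(0) → N0(cand t2 [-])
[7] deliver 0→2 → N2(foll t2 [-])
[8] deliver 2→0 → N0(lead t2 [-])
[9] crash(1) → N1(✗foll t1 [-])
[10] propose(2,'w') → ∅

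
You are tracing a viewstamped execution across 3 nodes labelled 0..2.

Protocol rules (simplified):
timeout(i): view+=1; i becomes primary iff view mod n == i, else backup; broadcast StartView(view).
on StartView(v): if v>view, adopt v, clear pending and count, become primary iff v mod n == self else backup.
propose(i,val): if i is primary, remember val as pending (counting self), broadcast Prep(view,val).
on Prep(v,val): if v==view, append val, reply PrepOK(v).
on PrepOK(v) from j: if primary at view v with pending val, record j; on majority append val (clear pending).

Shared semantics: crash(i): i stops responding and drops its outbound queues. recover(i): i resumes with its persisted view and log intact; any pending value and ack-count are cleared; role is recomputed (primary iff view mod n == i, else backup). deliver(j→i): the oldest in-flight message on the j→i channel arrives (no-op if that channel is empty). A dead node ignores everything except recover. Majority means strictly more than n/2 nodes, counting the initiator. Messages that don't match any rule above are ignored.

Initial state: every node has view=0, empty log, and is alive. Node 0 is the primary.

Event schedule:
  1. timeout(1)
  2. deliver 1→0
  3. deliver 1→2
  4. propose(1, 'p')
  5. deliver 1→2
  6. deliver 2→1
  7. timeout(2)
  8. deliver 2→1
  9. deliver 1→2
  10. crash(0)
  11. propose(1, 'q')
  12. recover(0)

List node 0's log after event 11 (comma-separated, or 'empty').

step 1 timeout(1): 1={prim,v=1,log=-}
step 2 deliver 1→0: 0={back,v=1,log=-}
step 3 deliver 1→2: 2={back,v=1,log=-}
step 4 propose(1,'p'): —
step 5 deliver 1→2: 2={back,v=1,log=p}
step 6 deliver 2→1: 1={prim,v=1,log=p}
step 7 timeout(2): 2={prim,v=2,log=p}
step 8 deliver 2→1: 1={back,v=2,log=p}
step 9 deliver 1→2: —
step 10 crash(0): 0={✗back,v=1,log=-}
step 11 propose(1,'q'): —

empty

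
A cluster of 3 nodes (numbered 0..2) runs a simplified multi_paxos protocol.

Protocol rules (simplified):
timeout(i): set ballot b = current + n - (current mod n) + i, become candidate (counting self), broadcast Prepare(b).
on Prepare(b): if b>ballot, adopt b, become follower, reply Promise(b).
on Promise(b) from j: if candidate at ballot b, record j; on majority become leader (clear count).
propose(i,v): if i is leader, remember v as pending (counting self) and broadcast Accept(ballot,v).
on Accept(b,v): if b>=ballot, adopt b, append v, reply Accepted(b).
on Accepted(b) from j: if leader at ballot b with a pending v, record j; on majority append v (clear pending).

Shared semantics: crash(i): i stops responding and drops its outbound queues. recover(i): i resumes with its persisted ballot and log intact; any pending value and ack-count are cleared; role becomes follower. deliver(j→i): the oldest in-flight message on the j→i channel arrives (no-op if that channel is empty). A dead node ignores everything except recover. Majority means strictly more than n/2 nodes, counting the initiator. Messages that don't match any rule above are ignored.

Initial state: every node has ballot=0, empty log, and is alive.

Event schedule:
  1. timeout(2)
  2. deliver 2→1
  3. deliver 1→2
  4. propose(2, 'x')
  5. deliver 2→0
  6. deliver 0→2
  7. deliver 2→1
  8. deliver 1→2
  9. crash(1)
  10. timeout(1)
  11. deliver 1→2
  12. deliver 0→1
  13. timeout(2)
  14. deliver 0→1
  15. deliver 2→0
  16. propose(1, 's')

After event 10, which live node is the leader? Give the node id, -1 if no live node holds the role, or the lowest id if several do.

after 1 — timeout(2): n2:cand/b5/[-]
after 2 — deliver 2→1: n1:foll/b5/[-]
after 3 — deliver 1→2: n2:lead/b5/[-]
after 4 — propose(2,'x'): ·
after 5 — deliver 2→0: n0:foll/b5/[-]
after 6 — deliver 0→2: ·
after 7 — deliver 2→1: n1:foll/b5/[x]
after 8 — deliver 1→2: n2:lead/b5/[x]
after 9 — crash(1): n1:✗foll/b5/[x]
after 10 — timeout(1): ·

2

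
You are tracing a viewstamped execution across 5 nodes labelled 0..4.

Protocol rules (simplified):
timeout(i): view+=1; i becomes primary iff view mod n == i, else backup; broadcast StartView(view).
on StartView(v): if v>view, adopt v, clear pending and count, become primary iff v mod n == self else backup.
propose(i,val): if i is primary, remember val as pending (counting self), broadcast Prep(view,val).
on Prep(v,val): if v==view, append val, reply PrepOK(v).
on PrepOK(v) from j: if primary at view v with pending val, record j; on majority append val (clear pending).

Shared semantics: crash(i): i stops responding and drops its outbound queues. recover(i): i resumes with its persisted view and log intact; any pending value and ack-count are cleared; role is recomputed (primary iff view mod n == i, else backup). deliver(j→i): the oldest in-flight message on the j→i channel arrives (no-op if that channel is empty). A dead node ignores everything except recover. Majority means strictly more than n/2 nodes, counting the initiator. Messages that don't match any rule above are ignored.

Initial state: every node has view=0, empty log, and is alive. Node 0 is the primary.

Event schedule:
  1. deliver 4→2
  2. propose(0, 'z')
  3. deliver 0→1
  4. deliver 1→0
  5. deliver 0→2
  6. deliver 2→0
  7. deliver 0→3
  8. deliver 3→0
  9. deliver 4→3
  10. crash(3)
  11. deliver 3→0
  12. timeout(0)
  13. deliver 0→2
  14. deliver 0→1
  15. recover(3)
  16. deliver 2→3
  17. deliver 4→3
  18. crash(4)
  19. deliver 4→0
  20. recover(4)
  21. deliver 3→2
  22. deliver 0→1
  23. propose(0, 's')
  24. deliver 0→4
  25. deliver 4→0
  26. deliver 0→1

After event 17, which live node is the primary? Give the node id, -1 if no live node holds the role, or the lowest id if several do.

1

step 1 deliver 4→2: —
step 2 propose(0,'z'): —
step 3 deliver 0→1: 1={back,v=0,log=z}
step 4 deliver 1→0: —
step 5 deliver 0→2: 2={back,v=0,log=z}
step 6 deliver 2→0: 0={prim,v=0,log=z}
step 7 deliver 0→3: 3={back,v=0,log=z}
step 8 deliver 3→0: —
step 9 deliver 4→3: —
step 10 crash(3): 3={✗back,v=0,log=z}
step 11 deliver 3→0: —
step 12 timeout(0): 0={back,v=1,log=z}
step 13 deliver 0→2: 2={back,v=1,log=z}
step 14 deliver 0→1: 1={prim,v=1,log=z}
step 15 recover(3): 3={back,v=0,log=z}
step 16 deliver 2→3: —
step 17 deliver 4→3: —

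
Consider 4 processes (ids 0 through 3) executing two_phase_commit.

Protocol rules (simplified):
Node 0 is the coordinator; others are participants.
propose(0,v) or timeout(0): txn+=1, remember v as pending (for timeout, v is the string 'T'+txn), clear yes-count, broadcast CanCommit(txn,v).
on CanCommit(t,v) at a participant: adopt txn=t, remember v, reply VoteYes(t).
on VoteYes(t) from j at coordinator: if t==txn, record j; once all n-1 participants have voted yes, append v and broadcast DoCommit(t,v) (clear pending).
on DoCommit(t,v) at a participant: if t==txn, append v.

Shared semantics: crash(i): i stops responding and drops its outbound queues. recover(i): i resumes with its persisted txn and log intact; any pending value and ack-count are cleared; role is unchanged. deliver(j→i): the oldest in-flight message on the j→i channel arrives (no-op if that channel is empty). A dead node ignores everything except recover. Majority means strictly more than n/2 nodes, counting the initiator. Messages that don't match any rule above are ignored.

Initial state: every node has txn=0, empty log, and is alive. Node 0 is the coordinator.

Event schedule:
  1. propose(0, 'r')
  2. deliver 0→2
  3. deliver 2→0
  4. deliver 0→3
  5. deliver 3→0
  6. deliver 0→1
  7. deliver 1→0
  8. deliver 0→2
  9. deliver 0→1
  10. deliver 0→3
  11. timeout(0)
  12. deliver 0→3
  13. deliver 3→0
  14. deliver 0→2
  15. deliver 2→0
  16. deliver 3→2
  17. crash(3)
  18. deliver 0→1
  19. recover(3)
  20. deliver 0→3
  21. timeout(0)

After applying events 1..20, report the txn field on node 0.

[1] propose(0,'r') → N0(coor t1 [-])
[2] deliver 0→2 → N2(part t1 [-])
[3] deliver 2→0 → ∅
[4] deliver 0→3 → N3(part t1 [-])
[5] deliver 3→0 → ∅
[6] deliver 0→1 → N1(part t1 [-])
[7] deliver 1→0 → N0(coor t1 [r])
[8] deliver 0→2 → N2(part t1 [r])
[9] deliver 0→1 → N1(part t1 [r])
[10] deliver 0→3 → N3(part t1 [r])
[11] timeout(0) → N0(coor t2 [r])
[12] deliver 0→3 → N3(part t2 [r])
[13] deliver 3→0 → ∅
[14] deliver 0→2 → N2(part t2 [r])
[15] deliver 2→0 → ∅
[16] deliver 3→2 → ∅
[17] crash(3) → N3(✗part t2 [r])
[18] deliver 0→1 → N1(part t2 [r])
[19] recover(3) → N3(part t2 [r])
[20] deliver 0→3 → ∅

2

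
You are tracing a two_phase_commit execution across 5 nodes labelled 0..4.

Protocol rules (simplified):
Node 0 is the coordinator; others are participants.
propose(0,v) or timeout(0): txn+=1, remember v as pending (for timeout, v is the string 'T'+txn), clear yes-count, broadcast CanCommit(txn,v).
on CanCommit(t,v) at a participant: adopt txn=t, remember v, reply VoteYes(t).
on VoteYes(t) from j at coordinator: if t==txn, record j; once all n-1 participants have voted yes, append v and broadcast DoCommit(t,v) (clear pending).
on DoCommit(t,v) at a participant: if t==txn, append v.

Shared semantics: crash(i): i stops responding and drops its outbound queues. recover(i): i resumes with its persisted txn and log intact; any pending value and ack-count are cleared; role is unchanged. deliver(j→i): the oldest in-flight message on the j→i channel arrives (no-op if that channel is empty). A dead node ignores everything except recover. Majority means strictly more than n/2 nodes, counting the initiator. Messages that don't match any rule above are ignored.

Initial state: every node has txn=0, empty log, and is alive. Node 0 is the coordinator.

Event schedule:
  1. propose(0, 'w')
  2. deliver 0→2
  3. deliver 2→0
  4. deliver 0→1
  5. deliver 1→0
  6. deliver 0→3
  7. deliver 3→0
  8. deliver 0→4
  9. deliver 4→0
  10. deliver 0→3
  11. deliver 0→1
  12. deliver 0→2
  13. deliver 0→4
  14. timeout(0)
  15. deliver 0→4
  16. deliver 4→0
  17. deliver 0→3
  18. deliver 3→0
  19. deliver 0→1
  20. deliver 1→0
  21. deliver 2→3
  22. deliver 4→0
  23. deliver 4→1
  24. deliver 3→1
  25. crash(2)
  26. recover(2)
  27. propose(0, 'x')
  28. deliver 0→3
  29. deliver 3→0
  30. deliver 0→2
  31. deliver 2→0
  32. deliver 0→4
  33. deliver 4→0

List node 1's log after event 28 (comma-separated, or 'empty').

w

e1 propose(0,'w'): 0[coor,t=1,-]
e2 deliver 0→2: 2[part,t=1,-]
e3 deliver 2→0: ·
e4 deliver 0→1: 1[part,t=1,-]
e5 deliver 1→0: ·
e6 deliver 0→3: 3[part,t=1,-]
e7 deliver 3→0: ·
e8 deliver 0→4: 4[part,t=1,-]
e9 deliver 4→0: 0[coor,t=1,w]
e10 deliver 0→3: 3[part,t=1,w]
e11 deliver 0→1: 1[part,t=1,w]
e12 deliver 0→2: 2[part,t=1,w]
e13 deliver 0→4: 4[part,t=1,w]
e14 timeout(0): 0[coor,t=2,w]
e15 deliver 0→4: 4[part,t=2,w]
e16 deliver 4→0: ·
e17 deliver 0→3: 3[part,t=2,w]
e18 deliver 3→0: ·
e19 deliver 0→1: 1[part,t=2,w]
e20 deliver 1→0: ·
e21 deliver 2→3: ·
e22 deliver 4→0: ·
e23 deliver 4→1: ·
e24 deliver 3→1: ·
e25 crash(2): 2[✗part,t=1,w]
e26 recover(2): 2[part,t=1,w]
e27 propose(0,'x'): 0[coor,t=3,w]
e28 deliver 0→3: 3[part,t=3,w]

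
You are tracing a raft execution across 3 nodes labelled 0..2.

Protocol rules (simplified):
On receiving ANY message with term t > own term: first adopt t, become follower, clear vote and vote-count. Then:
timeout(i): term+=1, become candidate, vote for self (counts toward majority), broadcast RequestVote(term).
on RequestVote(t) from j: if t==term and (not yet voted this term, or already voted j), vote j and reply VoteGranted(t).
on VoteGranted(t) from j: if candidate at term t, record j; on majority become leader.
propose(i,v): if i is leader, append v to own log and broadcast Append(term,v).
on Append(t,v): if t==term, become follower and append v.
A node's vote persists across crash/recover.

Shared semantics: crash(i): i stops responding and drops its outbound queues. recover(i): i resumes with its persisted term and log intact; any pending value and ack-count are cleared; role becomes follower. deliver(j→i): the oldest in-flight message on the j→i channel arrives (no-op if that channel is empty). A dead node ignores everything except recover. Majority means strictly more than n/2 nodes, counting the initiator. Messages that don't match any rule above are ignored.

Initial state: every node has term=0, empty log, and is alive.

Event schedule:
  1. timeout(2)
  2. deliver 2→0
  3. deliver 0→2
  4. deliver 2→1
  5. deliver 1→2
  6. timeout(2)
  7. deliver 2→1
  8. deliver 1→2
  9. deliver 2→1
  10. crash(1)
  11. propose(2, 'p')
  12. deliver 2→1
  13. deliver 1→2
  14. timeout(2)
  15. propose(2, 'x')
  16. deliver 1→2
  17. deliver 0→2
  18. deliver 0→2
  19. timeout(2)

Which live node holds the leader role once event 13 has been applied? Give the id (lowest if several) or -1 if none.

step 1 timeout(2): 2={cand,t=1,log=-}
step 2 deliver 2→0: 0={foll,t=1,log=-}
step 3 deliver 0→2: 2={lead,t=1,log=-}
step 4 deliver 2→1: 1={foll,t=1,log=-}
step 5 deliver 1→2: —
step 6 timeout(2): 2={cand,t=2,log=-}
step 7 deliver 2→1: 1={foll,t=2,log=-}
step 8 deliver 1→2: 2={lead,t=2,log=-}
step 9 deliver 2→1: —
step 10 crash(1): 1={✗foll,t=2,log=-}
step 11 propose(2,'p'): 2={lead,t=2,log=p}
step 12 deliver 2→1: —
step 13 deliver 1→2: —

2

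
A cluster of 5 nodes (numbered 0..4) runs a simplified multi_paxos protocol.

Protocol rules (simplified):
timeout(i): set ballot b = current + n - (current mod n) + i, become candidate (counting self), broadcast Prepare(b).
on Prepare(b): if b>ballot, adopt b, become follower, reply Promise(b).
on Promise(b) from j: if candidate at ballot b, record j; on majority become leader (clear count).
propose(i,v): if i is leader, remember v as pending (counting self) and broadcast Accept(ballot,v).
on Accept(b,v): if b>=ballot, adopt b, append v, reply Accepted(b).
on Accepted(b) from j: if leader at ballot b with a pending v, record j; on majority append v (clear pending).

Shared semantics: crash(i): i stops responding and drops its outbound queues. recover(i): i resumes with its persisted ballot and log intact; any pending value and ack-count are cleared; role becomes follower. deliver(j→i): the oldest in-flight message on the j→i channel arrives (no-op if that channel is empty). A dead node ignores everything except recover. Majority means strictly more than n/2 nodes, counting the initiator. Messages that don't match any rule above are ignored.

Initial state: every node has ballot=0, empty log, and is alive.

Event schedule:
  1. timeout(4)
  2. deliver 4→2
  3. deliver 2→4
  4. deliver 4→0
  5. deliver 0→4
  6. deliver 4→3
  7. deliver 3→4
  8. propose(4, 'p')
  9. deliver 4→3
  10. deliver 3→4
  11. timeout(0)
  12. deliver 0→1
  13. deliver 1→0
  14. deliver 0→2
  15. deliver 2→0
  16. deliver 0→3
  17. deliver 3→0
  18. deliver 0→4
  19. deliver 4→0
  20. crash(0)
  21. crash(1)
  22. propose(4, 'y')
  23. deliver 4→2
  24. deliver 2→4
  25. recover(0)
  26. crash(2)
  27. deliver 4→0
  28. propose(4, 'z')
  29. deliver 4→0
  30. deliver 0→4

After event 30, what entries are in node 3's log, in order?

step 1 timeout(4): 4={cand,b=9,log=-}
step 2 deliver 4→2: 2={foll,b=9,log=-}
step 3 deliver 2→4: —
step 4 deliver 4→0: 0={foll,b=9,log=-}
step 5 deliver 0→4: 4={lead,b=9,log=-}
step 6 deliver 4→3: 3={foll,b=9,log=-}
step 7 deliver 3→4: —
step 8 propose(4,'p'): —
step 9 deliver 4→3: 3={foll,b=9,log=p}
step 10 deliver 3→4: —
step 11 timeout(0): 0={cand,b=10,log=-}
step 12 deliver 0→1: 1={foll,b=10,log=-}
step 13 deliver 1→0: —
step 14 deliver 0→2: 2={foll,b=10,log=-}
step 15 deliver 2→0: 0={lead,b=10,log=-}
step 16 deliver 0→3: 3={foll,b=10,log=p}
step 17 deliver 3→0: —
step 18 deliver 0→4: 4={foll,b=10,log=-}
step 19 deliver 4→0: —
step 20 crash(0): 0={✗lead,b=10,log=-}
step 21 crash(1): 1={✗foll,b=10,log=-}
step 22 propose(4,'y'): —
step 23 deliver 4→2: —
step 24 deliver 2→4: —
step 25 recover(0): 0={foll,b=10,log=-}
step 26 crash(2): 2={✗foll,b=10,log=-}
step 27 deliver 4→0: —
step 28 propose(4,'z'): —
step 29 deliver 4→0: —
step 30 deliver 0→4: —

p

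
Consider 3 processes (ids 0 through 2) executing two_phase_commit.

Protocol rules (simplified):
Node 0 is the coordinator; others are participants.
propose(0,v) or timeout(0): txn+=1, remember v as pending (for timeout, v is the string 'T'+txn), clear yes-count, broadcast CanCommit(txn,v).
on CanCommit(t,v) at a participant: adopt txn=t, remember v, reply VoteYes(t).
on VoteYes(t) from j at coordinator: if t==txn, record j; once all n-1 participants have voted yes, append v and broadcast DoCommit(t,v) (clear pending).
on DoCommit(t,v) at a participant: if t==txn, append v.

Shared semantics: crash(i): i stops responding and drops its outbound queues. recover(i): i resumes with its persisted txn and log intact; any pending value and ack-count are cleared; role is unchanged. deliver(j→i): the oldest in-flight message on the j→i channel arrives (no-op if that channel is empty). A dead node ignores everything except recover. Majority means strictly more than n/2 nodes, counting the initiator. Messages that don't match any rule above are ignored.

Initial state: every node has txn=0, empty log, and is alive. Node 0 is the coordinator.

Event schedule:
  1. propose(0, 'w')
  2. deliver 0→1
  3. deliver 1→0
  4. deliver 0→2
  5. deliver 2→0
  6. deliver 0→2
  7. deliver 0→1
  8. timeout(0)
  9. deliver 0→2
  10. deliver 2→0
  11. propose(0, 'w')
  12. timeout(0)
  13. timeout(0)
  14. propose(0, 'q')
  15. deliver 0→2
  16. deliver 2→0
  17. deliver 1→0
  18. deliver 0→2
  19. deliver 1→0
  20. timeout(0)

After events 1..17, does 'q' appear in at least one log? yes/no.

no

1. propose(0,'w'):  <0:coor t1 ->
2. deliver 0→1:  <1:part t1 ->
3. deliver 1→0:  nop
4. deliver 0→2:  <2:part t1 ->
5. deliver 2→0:  <0:coor t1 w>
6. deliver 0→2:  <2:part t1 w>
7. deliver 0→1:  <1:part t1 w>
8. timeout(0):  <0:coor t2 w>
9. deliver 0→2:  <2:part t2 w>
10. deliver 2→0:  nop
11. propose(0,'w'):  <0:coor t3 w>
12. timeout(0):  <0:coor t4 w>
13. timeout(0):  <0:coor t5 w>
14. propose(0,'q'):  <0:coor t6 w>
15. deliver 0→2:  <2:part t3 w>
16. deliver 2→0:  nop
17. deliver 1→0:  nop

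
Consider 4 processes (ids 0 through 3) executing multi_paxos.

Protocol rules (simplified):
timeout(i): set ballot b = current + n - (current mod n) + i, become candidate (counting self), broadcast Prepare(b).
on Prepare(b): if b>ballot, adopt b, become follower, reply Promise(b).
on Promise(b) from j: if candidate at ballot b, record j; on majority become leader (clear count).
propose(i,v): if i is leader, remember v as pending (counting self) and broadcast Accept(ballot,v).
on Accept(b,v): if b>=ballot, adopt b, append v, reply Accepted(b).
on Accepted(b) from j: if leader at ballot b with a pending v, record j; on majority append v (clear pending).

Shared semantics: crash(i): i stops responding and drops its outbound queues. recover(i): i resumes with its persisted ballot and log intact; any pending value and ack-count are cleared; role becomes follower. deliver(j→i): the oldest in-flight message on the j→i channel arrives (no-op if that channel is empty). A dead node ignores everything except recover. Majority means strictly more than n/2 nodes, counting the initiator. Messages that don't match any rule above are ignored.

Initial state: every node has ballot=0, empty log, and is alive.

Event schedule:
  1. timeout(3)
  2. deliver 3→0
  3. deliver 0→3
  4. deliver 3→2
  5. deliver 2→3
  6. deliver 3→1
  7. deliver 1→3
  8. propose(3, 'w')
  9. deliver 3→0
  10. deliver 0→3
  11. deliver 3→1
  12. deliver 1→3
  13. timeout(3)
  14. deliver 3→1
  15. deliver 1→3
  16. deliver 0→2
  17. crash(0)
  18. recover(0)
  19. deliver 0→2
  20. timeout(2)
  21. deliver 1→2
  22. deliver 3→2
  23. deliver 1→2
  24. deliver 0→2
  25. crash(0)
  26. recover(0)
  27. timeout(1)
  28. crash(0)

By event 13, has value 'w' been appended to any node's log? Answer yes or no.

after 1 — timeout(3): n3:cand/b7/[-]
after 2 — deliver 3→0: n0:foll/b7/[-]
after 3 — deliver 0→3: ·
after 4 — deliver 3→2: n2:foll/b7/[-]
after 5 — deliver 2→3: n3:lead/b7/[-]
after 6 — deliver 3→1: n1:foll/b7/[-]
after 7 — deliver 1→3: ·
after 8 — propose(3,'w'): ·
after 9 — deliver 3→0: n0:foll/b7/[w]
after 10 — deliver 0→3: ·
after 11 — deliver 3→1: n1:foll/b7/[w]
after 12 — deliver 1→3: n3:lead/b7/[w]
after 13 — timeout(3): n3:cand/b11/[w]

yes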